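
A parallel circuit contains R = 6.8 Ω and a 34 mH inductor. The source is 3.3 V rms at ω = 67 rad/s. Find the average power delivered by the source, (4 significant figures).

X_L = ωL = 2.278 Ω
Parallel: admittances add. Y = 1/R + 1/(jωL)
Y = (0.1471 − j0.4390) S
|Y| = 0.4630 S → |Z| = 1/|Y| = 2.160 Ω, ∠Z = −∠Y = 71.48°
I = V/|Z| = 1.528 A
P = VI cos φ = 3.3 × 1.528 × cos(71.48°) = 1.601 W

1.601 W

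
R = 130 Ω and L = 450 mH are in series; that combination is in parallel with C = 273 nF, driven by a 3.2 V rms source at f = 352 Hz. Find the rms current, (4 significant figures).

1.297 mA

ω = 2πf = 2212 rad/s
X_L = ωL = 995.3 Ω
X_C = 1/(ωC) = 1656 Ω
Branch 1 (R+jX_L): Z₁ = 130.0 + j995.3 Ω, |Z₁| = 1004 Ω
Branch 2 (−jX_C): Z₂ = −j1656 Ω
Parallel: Z = Z₁Z₂/(Z₁+Z₂), |Z| = 2468 Ω, ∠Z = 71.43°
I = V/|Z| = 3.2/2468 = 1.297 mA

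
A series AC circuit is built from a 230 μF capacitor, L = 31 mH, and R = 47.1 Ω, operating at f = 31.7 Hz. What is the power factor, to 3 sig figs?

ω = 2πf = 199.2 rad/s
X_L = ωL = 6.17 Ω
X_C = 1/(ωC) = 21.8 Ω
Net reactance X = X_L − X_C = -15.7 Ω
Z = 47.1 − j15.7 Ω
|Z| = √(47.1² + 15.7²) = 49.6 Ω
∠Z = arctan(-15.7/47.1) = -18.4°
cos φ = cos(-18.4°) = 0.949

0.949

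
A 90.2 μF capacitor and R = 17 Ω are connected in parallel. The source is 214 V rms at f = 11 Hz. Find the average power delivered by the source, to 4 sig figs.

ω = 2πf = 69.12 rad/s
X_C = 1/(ωC) = 160.4 Ω
Parallel: admittances add. Y = 1/R + jωC
Y = (0.05882 + j0.006234) S
|Y| = 0.05915 S → |Z| = 1/|Y| = 16.91 Ω, ∠Z = −∠Y = -6.050°
I = V/|Z| = 12.66 A
P = VI cos φ = 214 × 12.66 × cos(-6.050°) = 2.694 kW

2.694 kW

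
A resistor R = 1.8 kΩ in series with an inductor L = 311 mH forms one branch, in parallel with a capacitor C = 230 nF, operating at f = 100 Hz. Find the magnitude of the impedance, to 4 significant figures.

1800 Ω

ω = 2πf = 628.3 rad/s
X_L = ωL = 195.4 Ω
X_C = 1/(ωC) = 6920 Ω
Branch 1 (R+jX_L): Z₁ = 1800 + j195.4 Ω, |Z₁| = 1811 Ω
Branch 2 (−jX_C): Z₂ = −j6920 Ω
Parallel: Z = Z₁Z₂/(Z₁+Z₂), |Z| = 1800 Ω, ∠Z = -8.790°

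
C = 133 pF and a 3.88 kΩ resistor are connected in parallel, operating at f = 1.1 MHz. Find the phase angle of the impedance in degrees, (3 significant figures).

-74.3°

ω = 2πf = 6.912e+06 rad/s
X_C = 1/(ωC) = 1090 Ω
Parallel: admittances add. Y = 1/R + jωC
Y = (0.000258 + j0.000919) S
|Y| = 0.000955 S → |Z| = 1/|Y| = 1050 Ω, ∠Z = −∠Y = -74.3°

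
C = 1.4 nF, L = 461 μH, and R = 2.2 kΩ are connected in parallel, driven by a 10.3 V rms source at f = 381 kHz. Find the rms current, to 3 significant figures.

25.6 mA

ω = 2πf = 2.394e+06 rad/s
X_L = ωL = 1100 Ω
X_C = 1/(ωC) = 298 Ω
Parallel: admittances add. Y = 1/R + 1/(jωL) + jωC
Y = (0.000455 + j0.00245) S
|Y| = 0.00249 S → |Z| = 1/|Y| = 402 Ω, ∠Z = −∠Y = -79.5°
I = V/|Z| = 10.3/402 = 25.6 mA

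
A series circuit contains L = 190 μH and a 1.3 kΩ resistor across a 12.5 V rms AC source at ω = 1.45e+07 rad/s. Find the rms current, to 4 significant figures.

X_L = ωL = 2755 Ω
Z = 1300 + j2755 Ω
|Z| = √(1300² + 2755²) = 3046 Ω
I = V/|Z| = 12.5/3046 = 4.103 mA

4.103 mA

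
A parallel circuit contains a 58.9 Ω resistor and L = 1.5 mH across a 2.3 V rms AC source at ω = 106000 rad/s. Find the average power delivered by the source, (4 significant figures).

X_L = ωL = 159.0 Ω
Parallel: admittances add. Y = 1/R + 1/(jωL)
Y = (0.01698 − j0.006289) S
|Y| = 0.01811 S → |Z| = 1/|Y| = 55.23 Ω, ∠Z = −∠Y = 20.33°
I = V/|Z| = 41.64 mA
P = VI cos φ = 2.3 × 0.04164 × cos(20.33°) = 89.81 mW

89.81 mW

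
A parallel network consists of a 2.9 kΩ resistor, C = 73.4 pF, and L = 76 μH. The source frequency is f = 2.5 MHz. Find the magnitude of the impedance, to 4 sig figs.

ω = 2πf = 1.571e+07 rad/s
X_L = ωL = 1194 Ω
X_C = 1/(ωC) = 867.3 Ω
Parallel: admittances add. Y = 1/R + 1/(jωL) + jωC
Y = (0.0003448 + j0.0003153) S
|Y| = 0.0004673 S → |Z| = 1/|Y| = 2140 Ω, ∠Z = −∠Y = -42.44°

2140 Ω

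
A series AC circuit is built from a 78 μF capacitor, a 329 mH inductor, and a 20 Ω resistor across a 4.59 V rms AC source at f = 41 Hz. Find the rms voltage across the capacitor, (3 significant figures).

ω = 2πf = 257.6 rad/s
X_L = ωL = 84.8 Ω
X_C = 1/(ωC) = 49.8 Ω
Net reactance X = X_L − X_C = 35.0 Ω
Z = 20.0 + j35.0 Ω
|Z| = √(20.0² + 35.0²) = 40.3 Ω
I = V/|Z| = 114 mA
V_C = I·|Z_C| = 0.114 × 49.8 = 5.67 V

5.67 V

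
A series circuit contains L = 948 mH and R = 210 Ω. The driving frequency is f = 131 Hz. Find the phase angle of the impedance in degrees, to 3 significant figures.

74.9°

ω = 2πf = 823.1 rad/s
X_L = ωL = 780 Ω
Z = 210 + j780 Ω
|Z| = √(210² + 780²) = 808 Ω
∠Z = arctan(780/210) = 74.9°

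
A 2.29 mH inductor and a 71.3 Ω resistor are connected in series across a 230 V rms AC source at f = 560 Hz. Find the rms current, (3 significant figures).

3.21 A

ω = 2πf = 3519 rad/s
X_L = ωL = 8.06 Ω
Z = 71.3 + j8.06 Ω
|Z| = √(71.3² + 8.06²) = 71.8 Ω
I = V/|Z| = 230/71.8 = 3.21 A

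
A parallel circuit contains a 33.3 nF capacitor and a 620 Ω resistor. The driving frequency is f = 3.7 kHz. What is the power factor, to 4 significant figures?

0.9015

ω = 2πf = 23250 rad/s
X_C = 1/(ωC) = 1292 Ω
Parallel: admittances add. Y = 1/R + jωC
Y = (0.001613 + j0.0007742) S
|Y| = 0.001789 S → |Z| = 1/|Y| = 559.0 Ω, ∠Z = −∠Y = -25.64°
cos φ = cos(-25.64°) = 0.9015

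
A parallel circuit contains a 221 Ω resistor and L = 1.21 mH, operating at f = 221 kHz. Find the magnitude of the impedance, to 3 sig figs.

ω = 2πf = 1.389e+06 rad/s
X_L = ωL = 1680 Ω
Parallel: admittances add. Y = 1/R + 1/(jωL)
Y = (0.00452 − j0.000595) S
|Y| = 0.00456 S → |Z| = 1/|Y| = 219 Ω, ∠Z = −∠Y = 7.49°

219 Ω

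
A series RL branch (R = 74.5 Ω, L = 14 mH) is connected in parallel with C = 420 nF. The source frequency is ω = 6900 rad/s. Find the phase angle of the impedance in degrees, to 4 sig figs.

35.67°

X_L = ωL = 96.60 Ω
X_C = 1/(ωC) = 345.1 Ω
Branch 1 (R+jX_L): Z₁ = 74.50 + j96.60 Ω, |Z₁| = 122.0 Ω
Branch 2 (−jX_C): Z₂ = −j345.1 Ω
Parallel: Z = Z₁Z₂/(Z₁+Z₂), |Z| = 162.3 Ω, ∠Z = 35.67°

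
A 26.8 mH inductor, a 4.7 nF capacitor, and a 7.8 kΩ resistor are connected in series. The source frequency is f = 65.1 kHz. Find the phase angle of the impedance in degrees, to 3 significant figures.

ω = 2πf = 409000 rad/s
X_L = ωL = 11000 Ω
X_C = 1/(ωC) = 520 Ω
Net reactance X = X_L − X_C = 10400 Ω
Z = 7800 + j10400 Ω
|Z| = √(7800² + 10400²) = 13000 Ω
∠Z = arctan(10400/7800) = 53.2°

53.2°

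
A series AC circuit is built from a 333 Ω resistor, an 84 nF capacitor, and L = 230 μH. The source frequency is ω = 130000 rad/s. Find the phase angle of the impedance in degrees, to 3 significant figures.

X_L = ωL = 29.9 Ω
X_C = 1/(ωC) = 91.6 Ω
Net reactance X = X_L − X_C = -61.7 Ω
Z = 333 − j61.7 Ω
|Z| = √(333² + 61.7²) = 339 Ω
∠Z = arctan(-61.7/333) = -10.5°

-10.5°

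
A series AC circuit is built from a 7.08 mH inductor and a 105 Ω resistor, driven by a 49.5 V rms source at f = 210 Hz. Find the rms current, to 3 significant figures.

ω = 2πf = 1319 rad/s
X_L = ωL = 9.34 Ω
Z = 105 + j9.34 Ω
|Z| = √(105² + 9.34²) = 105 Ω
I = V/|Z| = 49.5/105 = 470 mA

470 mA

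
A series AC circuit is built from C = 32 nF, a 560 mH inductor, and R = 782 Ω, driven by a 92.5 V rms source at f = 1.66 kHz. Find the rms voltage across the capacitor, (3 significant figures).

ω = 2πf = 10430 rad/s
X_L = ωL = 5840 Ω
X_C = 1/(ωC) = 3000 Ω
Net reactance X = X_L − X_C = 2840 Ω
Z = 782 + j2840 Ω
|Z| = √(782² + 2840²) = 2950 Ω
I = V/|Z| = 31.4 mA
V_C = I·|Z_C| = 0.0314 × 3000 = 93.9 V

93.9 V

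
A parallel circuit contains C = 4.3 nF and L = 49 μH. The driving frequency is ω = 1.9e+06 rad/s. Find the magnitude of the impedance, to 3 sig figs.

X_L = ωL = 93.1 Ω
X_C = 1/(ωC) = 122 Ω
Parallel: admittances add. Y = 1/(jωL) + jωC
Y = (0 − j0.00257) S
|Y| = 0.00257 S → |Z| = 1/|Y| = 389 Ω, ∠Z = −∠Y = 90.0°

389 Ω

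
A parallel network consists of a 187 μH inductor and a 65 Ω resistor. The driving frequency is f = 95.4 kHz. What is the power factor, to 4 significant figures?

ω = 2πf = 599400 rad/s
X_L = ωL = 112.1 Ω
Parallel: admittances add. Y = 1/R + 1/(jωL)
Y = (0.01538 − j0.008921) S
|Y| = 0.01778 S → |Z| = 1/|Y| = 56.23 Ω, ∠Z = −∠Y = 30.11°
cos φ = cos(30.11°) = 0.8651

0.8651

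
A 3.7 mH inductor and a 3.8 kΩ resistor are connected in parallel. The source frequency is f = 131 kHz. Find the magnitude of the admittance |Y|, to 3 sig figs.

ω = 2πf = 823100 rad/s
X_L = ωL = 3050 Ω
Parallel: admittances add. Y = 1/R + 1/(jωL)
Y = (0.000263 − j0.000328) S
|Y| = 0.000421 S → |Z| = 1/|Y| = 2380 Ω, ∠Z = −∠Y = 51.3°

421 μS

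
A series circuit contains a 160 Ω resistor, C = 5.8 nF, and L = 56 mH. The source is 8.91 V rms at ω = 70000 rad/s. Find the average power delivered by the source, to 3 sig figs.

X_L = ωL = 3920 Ω
X_C = 1/(ωC) = 2460 Ω
Net reactance X = X_L − X_C = 1460 Ω
Z = 160 + j1460 Ω
|Z| = √(160² + 1460²) = 1470 Ω
∠Z = arctan(1460/160) = 83.7°
I = V/|Z| = 6.08 mA
P = VI cos φ = 8.91 × 0.00608 × cos(83.7°) = 5.91 mW

5.91 mW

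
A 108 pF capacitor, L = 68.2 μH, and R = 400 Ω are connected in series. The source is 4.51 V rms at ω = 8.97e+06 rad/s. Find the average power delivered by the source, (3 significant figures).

X_L = ωL = 612 Ω
X_C = 1/(ωC) = 1030 Ω
Net reactance X = X_L − X_C = -420 Ω
Z = 400 − j420 Ω
|Z| = √(400² + 420²) = 580 Ω
∠Z = arctan(-420/400) = -46.4°
I = V/|Z| = 7.77 mA
P = VI cos φ = 4.51 × 0.00777 × cos(-46.4°) = 24.2 mW

24.2 mW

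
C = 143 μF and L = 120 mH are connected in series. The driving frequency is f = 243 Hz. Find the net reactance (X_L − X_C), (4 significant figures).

178.6 Ω

ω = 2πf = 1527 rad/s
X_L = ωL = 183.2 Ω
X_C = 1/(ωC) = 4.580 Ω
X = 183.2 − 4.580 = 178.6 Ω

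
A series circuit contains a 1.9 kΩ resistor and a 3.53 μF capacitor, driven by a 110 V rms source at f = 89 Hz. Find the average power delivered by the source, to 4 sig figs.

5.946 W

ω = 2πf = 559.2 rad/s
X_C = 1/(ωC) = 506.6 Ω
Z = 1900 − j506.6 Ω
|Z| = √(1900² + 506.6²) = 1966 Ω
∠Z = arctan(-506.6/1900) = -14.93°
I = V/|Z| = 55.94 mA
P = VI cos φ = 110 × 0.05594 × cos(-14.93°) = 5.946 W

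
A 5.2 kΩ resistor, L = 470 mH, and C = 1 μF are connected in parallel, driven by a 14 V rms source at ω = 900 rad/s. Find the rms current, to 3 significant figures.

20.7 mA

X_L = ωL = 423 Ω
X_C = 1/(ωC) = 1110 Ω
Parallel: admittances add. Y = 1/R + 1/(jωL) + jωC
Y = (0.000192 − j0.00146) S
|Y| = 0.00148 S → |Z| = 1/|Y| = 677 Ω, ∠Z = −∠Y = 82.5°
I = V/|Z| = 14/677 = 20.7 mA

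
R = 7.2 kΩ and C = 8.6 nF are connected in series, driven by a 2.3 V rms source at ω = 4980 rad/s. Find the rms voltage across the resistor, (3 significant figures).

X_C = 1/(ωC) = 23300 Ω
Z = 7200 − j23300 Ω
|Z| = √(7200² + 23300²) = 24400 Ω
I = V/|Z| = 94.1 μA
V_R = I·|Z_R| = 9.41e-05 × 7200 = 0.678 V

0.678 V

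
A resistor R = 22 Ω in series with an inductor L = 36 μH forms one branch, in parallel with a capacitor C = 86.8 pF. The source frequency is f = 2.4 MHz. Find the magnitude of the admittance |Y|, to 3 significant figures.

535 μS

ω = 2πf = 1.508e+07 rad/s
X_L = ωL = 543 Ω
X_C = 1/(ωC) = 764 Ω
Branch 1 (R+jX_L): Z₁ = 22.0 + j543 Ω, |Z₁| = 543 Ω
Branch 2 (−jX_C): Z₂ = −j764 Ω
Parallel: Z = Z₁Z₂/(Z₁+Z₂), |Z| = 1870 Ω, ∠Z = 82.0°
|Y| = 1/|Z| = 535 μS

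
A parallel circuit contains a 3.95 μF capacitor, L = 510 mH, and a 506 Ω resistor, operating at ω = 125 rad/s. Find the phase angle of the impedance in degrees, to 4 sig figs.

82.59°

X_L = ωL = 63.75 Ω
X_C = 1/(ωC) = 2025 Ω
Parallel: admittances add. Y = 1/R + 1/(jωL) + jωC
Y = (0.001976 − j0.01519) S
|Y| = 0.01532 S → |Z| = 1/|Y| = 65.27 Ω, ∠Z = −∠Y = 82.59°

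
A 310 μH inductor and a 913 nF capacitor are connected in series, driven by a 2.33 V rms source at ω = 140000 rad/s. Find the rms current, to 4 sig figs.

65.49 mA

X_L = ωL = 43.40 Ω
X_C = 1/(ωC) = 7.824 Ω
Net reactance X = X_L − X_C = 35.58 Ω
Z = j35.58 Ω
|Z| = √(0² + 35.58²) = 35.58 Ω
I = V/|Z| = 2.33/35.58 = 65.49 mA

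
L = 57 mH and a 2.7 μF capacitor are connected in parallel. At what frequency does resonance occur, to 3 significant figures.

406 Hz

ω₀ = 1/√(LC) = 1/√(0.057 × 2.7e-06) = 2549 rad/s
f₀ = ω₀/(2π) = 406 Hz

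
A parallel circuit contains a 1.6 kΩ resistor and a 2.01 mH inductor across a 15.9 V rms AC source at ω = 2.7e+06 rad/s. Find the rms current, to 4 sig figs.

10.36 mA

X_L = ωL = 5427 Ω
Parallel: admittances add. Y = 1/R + 1/(jωL)
Y = (0.0006250 − j0.0001843) S
|Y| = 0.0006516 S → |Z| = 1/|Y| = 1535 Ω, ∠Z = −∠Y = 16.43°
I = V/|Z| = 15.9/1535 = 10.36 mA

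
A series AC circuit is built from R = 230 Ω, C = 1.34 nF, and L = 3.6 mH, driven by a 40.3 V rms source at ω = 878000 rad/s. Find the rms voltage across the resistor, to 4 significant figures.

X_L = ωL = 3161 Ω
X_C = 1/(ωC) = 850.0 Ω
Net reactance X = X_L − X_C = 2311 Ω
Z = 230.0 + j2311 Ω
|Z| = √(230.0² + 2311²) = 2322 Ω
I = V/|Z| = 17.35 mA
V_R = I·|Z_R| = 0.01735 × 230.0 = 3.991 V

3.991 V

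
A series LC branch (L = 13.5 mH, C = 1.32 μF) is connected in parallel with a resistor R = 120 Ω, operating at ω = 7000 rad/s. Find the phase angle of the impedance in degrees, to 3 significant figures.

-83.5°

X_L = ωL = 94.5 Ω
X_C = 1/(ωC) = 108 Ω
Branch 1: Z₁ = R = 120 Ω
Branch 2 (series LC): Z₂ = j(X_L − X_C) = −j13.7 Ω
Parallel: Z = Z₁Z₂/(Z₁+Z₂), |Z| = 13.6 Ω, ∠Z = -83.5°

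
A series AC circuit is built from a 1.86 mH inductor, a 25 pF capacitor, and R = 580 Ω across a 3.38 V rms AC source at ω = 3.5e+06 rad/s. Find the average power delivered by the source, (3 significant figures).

270 μW

X_L = ωL = 6510 Ω
X_C = 1/(ωC) = 11400 Ω
Net reactance X = X_L − X_C = -4920 Ω
Z = 580 − j4920 Ω
|Z| = √(580² + 4920²) = 4950 Ω
∠Z = arctan(-4920/580) = -83.3°
I = V/|Z| = 682 μA
P = VI cos φ = 3.38 × 0.000682 × cos(-83.3°) = 270 μW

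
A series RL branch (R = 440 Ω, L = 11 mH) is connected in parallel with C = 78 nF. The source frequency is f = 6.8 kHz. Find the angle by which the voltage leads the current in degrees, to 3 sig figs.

-64.2°

ω = 2πf = 42730 rad/s
X_L = ωL = 470 Ω
X_C = 1/(ωC) = 300 Ω
Branch 1 (R+jX_L): Z₁ = 440 + j470 Ω, |Z₁| = 644 Ω
Branch 2 (−jX_C): Z₂ = −j300 Ω
Parallel: Z = Z₁Z₂/(Z₁+Z₂), |Z| = 410 Ω, ∠Z = -64.2°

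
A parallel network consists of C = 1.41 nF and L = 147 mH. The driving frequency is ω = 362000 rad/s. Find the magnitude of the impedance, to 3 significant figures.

2030 Ω

X_L = ωL = 53200 Ω
X_C = 1/(ωC) = 1960 Ω
Parallel: admittances add. Y = 1/(jωL) + jωC
Y = (0 + j0.000492) S
|Y| = 0.000492 S → |Z| = 1/|Y| = 2030 Ω, ∠Z = −∠Y = -90.0°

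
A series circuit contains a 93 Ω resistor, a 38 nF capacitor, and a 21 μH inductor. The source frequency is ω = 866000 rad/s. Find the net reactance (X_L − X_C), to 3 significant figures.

X_L = ωL = 18.2 Ω
X_C = 1/(ωC) = 30.4 Ω
X = 18.2 − 30.4 = -12.2 Ω

-12.2 Ω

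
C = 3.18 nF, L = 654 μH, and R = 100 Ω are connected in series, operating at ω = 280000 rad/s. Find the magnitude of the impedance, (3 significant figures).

945 Ω

X_L = ωL = 183 Ω
X_C = 1/(ωC) = 1120 Ω
Net reactance X = X_L − X_C = -940 Ω
Z = 100 − j940 Ω
|Z| = √(100² + 940²) = 945 Ω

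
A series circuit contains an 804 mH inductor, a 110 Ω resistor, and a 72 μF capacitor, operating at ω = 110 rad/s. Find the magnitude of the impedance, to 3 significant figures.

116 Ω

X_L = ωL = 88.4 Ω
X_C = 1/(ωC) = 126 Ω
Net reactance X = X_L − X_C = -37.8 Ω
Z = 110 − j37.8 Ω
|Z| = √(110² + 37.8²) = 116 Ω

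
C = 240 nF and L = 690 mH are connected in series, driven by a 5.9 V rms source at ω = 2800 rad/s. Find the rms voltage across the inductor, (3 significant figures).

X_L = ωL = 1930 Ω
X_C = 1/(ωC) = 1490 Ω
Net reactance X = X_L − X_C = 444 Ω
Z = j444 Ω
|Z| = √(0² + 444²) = 444 Ω
I = V/|Z| = 13.3 mA
V_L = I·|Z_L| = 0.0133 × 1930 = 25.7 V

25.7 V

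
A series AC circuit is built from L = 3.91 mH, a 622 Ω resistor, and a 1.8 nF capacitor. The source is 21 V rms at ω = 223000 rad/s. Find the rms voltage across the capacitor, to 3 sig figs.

30.2 V

X_L = ωL = 872 Ω
X_C = 1/(ωC) = 2490 Ω
Net reactance X = X_L − X_C = -1620 Ω
Z = 622 − j1620 Ω
|Z| = √(622² + 1620²) = 1730 Ω
I = V/|Z| = 12.1 mA
V_C = I·|Z_C| = 0.0121 × 2490 = 30.2 V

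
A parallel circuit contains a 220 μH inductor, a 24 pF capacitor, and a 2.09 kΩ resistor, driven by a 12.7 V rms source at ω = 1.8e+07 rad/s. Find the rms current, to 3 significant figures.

6.49 mA

X_L = ωL = 3960 Ω
X_C = 1/(ωC) = 2310 Ω
Parallel: admittances add. Y = 1/R + 1/(jωL) + jωC
Y = (0.000478 + j0.000179) S
|Y| = 0.000511 S → |Z| = 1/|Y| = 1960 Ω, ∠Z = −∠Y = -20.6°
I = V/|Z| = 12.7/1960 = 6.49 mA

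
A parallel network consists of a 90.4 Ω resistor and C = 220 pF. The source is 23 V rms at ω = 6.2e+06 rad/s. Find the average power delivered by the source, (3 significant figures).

5.85 W

X_C = 1/(ωC) = 733 Ω
Parallel: admittances add. Y = 1/R + jωC
Y = (0.0111 + j0.00136) S
|Y| = 0.0111 S → |Z| = 1/|Y| = 89.7 Ω, ∠Z = −∠Y = -7.03°
I = V/|Z| = 256 mA
P = VI cos φ = 23 × 0.256 × cos(-7.03°) = 5.85 W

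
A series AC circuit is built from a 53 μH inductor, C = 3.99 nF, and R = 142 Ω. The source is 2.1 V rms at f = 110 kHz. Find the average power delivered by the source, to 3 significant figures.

4.95 mW

ω = 2πf = 691200 rad/s
X_L = ωL = 36.6 Ω
X_C = 1/(ωC) = 363 Ω
Net reactance X = X_L − X_C = -326 Ω
Z = 142 − j326 Ω
|Z| = √(142² + 326²) = 356 Ω
∠Z = arctan(-326/142) = -66.5°
I = V/|Z| = 5.91 mA
P = VI cos φ = 2.1 × 0.00591 × cos(-66.5°) = 4.95 mW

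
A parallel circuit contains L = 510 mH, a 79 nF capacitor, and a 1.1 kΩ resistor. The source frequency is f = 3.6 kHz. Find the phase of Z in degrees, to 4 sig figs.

ω = 2πf = 22620 rad/s
X_L = ωL = 11540 Ω
X_C = 1/(ωC) = 559.6 Ω
Parallel: admittances add. Y = 1/R + 1/(jωL) + jωC
Y = (0.0009091 + j0.001700) S
|Y| = 0.001928 S → |Z| = 1/|Y| = 518.7 Ω, ∠Z = −∠Y = -61.87°

-61.87°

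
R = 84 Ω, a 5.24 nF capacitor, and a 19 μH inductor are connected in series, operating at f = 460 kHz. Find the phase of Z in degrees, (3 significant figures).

ω = 2πf = 2.89e+06 rad/s
X_L = ωL = 54.9 Ω
X_C = 1/(ωC) = 66.0 Ω
Net reactance X = X_L − X_C = -11.1 Ω
Z = 84.0 − j11.1 Ω
|Z| = √(84.0² + 11.1²) = 84.7 Ω
∠Z = arctan(-11.1/84.0) = -7.54°

-7.54°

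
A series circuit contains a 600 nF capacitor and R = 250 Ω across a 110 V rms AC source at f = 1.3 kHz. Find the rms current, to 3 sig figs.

341 mA

ω = 2πf = 8168 rad/s
X_C = 1/(ωC) = 204 Ω
Z = 250 − j204 Ω
|Z| = √(250² + 204²) = 323 Ω
I = V/|Z| = 110/323 = 341 mA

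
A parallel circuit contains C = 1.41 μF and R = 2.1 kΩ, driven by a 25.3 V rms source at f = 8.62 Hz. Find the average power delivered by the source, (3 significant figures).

305 mW

ω = 2πf = 54.16 rad/s
X_C = 1/(ωC) = 13100 Ω
Parallel: admittances add. Y = 1/R + jωC
Y = (0.000476 + j7.64e-05) S
|Y| = 0.000482 S → |Z| = 1/|Y| = 2070 Ω, ∠Z = −∠Y = -9.11°
I = V/|Z| = 12.2 mA
P = VI cos φ = 25.3 × 0.0122 × cos(-9.11°) = 305 mW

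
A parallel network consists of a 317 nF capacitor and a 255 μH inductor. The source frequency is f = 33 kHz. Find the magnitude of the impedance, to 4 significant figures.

21.36 Ω

ω = 2πf = 207300 rad/s
X_L = ωL = 52.87 Ω
X_C = 1/(ωC) = 15.21 Ω
Parallel: admittances add. Y = 1/(jωL) + jωC
Y = (0 + j0.04682) S
|Y| = 0.04682 S → |Z| = 1/|Y| = 21.36 Ω, ∠Z = −∠Y = -90.00°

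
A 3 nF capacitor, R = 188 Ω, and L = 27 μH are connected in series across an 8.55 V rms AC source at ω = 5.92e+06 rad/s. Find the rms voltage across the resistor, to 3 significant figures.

7.49 V

X_L = ωL = 160 Ω
X_C = 1/(ωC) = 56.3 Ω
Net reactance X = X_L − X_C = 104 Ω
Z = 188 + j104 Ω
|Z| = √(188² + 104²) = 215 Ω
I = V/|Z| = 39.8 mA
V_R = I·|Z_R| = 0.0398 × 188 = 7.49 V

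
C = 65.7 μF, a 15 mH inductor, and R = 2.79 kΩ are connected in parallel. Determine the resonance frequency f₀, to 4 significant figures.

ω₀ = 1/√(LC) = 1/√(0.015 × 6.57e-05) = 1007 rad/s
f₀ = ω₀/(2π) = 160.3 Hz

160.3 Hz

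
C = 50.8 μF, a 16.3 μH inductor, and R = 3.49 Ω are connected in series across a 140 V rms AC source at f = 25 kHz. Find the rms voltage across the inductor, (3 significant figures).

84.2 V

ω = 2πf = 157100 rad/s
X_L = ωL = 2.56 Ω
X_C = 1/(ωC) = 0.125 Ω
Net reactance X = X_L − X_C = 2.44 Ω
Z = 3.49 + j2.44 Ω
|Z| = √(3.49² + 2.44²) = 4.26 Ω
I = V/|Z| = 32.9 A
V_L = I·|Z_L| = 32.9 × 2.56 = 84.2 V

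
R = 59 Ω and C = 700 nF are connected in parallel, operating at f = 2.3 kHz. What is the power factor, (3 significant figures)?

ω = 2πf = 14450 rad/s
X_C = 1/(ωC) = 98.9 Ω
Parallel: admittances add. Y = 1/R + jωC
Y = (0.0169 + j0.0101) S
|Y| = 0.0197 S → |Z| = 1/|Y| = 50.7 Ω, ∠Z = −∠Y = -30.8°
cos φ = cos(-30.8°) = 0.859

0.859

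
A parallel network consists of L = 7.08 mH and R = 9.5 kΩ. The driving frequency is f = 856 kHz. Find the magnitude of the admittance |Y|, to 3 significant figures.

108 μS

ω = 2πf = 5.378e+06 rad/s
X_L = ωL = 38100 Ω
Parallel: admittances add. Y = 1/R + 1/(jωL)
Y = (0.000105 − j2.63e-05) S
|Y| = 0.000108 S → |Z| = 1/|Y| = 9220 Ω, ∠Z = −∠Y = 14.0°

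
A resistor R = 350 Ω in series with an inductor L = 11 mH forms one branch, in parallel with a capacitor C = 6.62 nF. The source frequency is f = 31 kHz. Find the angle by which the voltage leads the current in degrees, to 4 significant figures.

ω = 2πf = 194800 rad/s
X_L = ωL = 2143 Ω
X_C = 1/(ωC) = 775.5 Ω
Branch 1 (R+jX_L): Z₁ = 350.0 + j2143 Ω, |Z₁| = 2171 Ω
Branch 2 (−jX_C): Z₂ = −j775.5 Ω
Parallel: Z = Z₁Z₂/(Z₁+Z₂), |Z| = 1193 Ω, ∠Z = -84.92°

-84.92°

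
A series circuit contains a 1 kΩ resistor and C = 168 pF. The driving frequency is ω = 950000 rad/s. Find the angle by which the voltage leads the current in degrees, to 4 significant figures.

-80.93°

X_C = 1/(ωC) = 6266 Ω
Z = 1000 − j6266 Ω
|Z| = √(1000² + 6266²) = 6345 Ω
∠Z = arctan(-6266/1000) = -80.93°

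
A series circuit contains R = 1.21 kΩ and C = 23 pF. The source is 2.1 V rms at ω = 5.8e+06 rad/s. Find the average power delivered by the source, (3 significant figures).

92.5 μW

X_C = 1/(ωC) = 7500 Ω
Z = 1210 − j7500 Ω
|Z| = √(1210² + 7500²) = 7590 Ω
∠Z = arctan(-7500/1210) = -80.8°
I = V/|Z| = 277 μA
P = VI cos φ = 2.1 × 0.000277 × cos(-80.8°) = 92.5 μW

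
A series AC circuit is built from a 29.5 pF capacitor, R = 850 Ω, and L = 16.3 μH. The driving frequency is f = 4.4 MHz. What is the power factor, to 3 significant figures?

0.739

ω = 2πf = 2.765e+07 rad/s
X_L = ωL = 451 Ω
X_C = 1/(ωC) = 1230 Ω
Net reactance X = X_L − X_C = -776 Ω
Z = 850 − j776 Ω
|Z| = √(850² + 776²) = 1150 Ω
∠Z = arctan(-776/850) = -42.4°
cos φ = cos(-42.4°) = 0.739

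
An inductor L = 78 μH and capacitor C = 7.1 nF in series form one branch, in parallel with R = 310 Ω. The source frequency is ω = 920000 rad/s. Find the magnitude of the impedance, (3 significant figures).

78.7 Ω

X_L = ωL = 71.8 Ω
X_C = 1/(ωC) = 153 Ω
Branch 1: Z₁ = R = 310 Ω
Branch 2 (series LC): Z₂ = j(X_L − X_C) = −j81.3 Ω
Parallel: Z = Z₁Z₂/(Z₁+Z₂), |Z| = 78.7 Ω, ∠Z = -75.3°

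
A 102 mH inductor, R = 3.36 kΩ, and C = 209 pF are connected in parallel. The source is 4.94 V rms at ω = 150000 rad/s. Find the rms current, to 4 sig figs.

X_L = ωL = 15300 Ω
X_C = 1/(ωC) = 31900 Ω
Parallel: admittances add. Y = 1/R + 1/(jωL) + jωC
Y = (0.0002976 − j3.401e-05) S
|Y| = 0.0002996 S → |Z| = 1/|Y| = 3338 Ω, ∠Z = −∠Y = 6.519°
I = V/|Z| = 4.94/3338 = 1.480 mA

1.480 mA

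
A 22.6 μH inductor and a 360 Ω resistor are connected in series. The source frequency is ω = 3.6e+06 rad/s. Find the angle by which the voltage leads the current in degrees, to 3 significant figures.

12.7°

X_L = ωL = 81.4 Ω
Z = 360 + j81.4 Ω
|Z| = √(360² + 81.4²) = 369 Ω
∠Z = arctan(81.4/360) = 12.7°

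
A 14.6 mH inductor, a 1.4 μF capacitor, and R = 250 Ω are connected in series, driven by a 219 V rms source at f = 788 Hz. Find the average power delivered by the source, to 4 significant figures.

ω = 2πf = 4951 rad/s
X_L = ωL = 72.29 Ω
X_C = 1/(ωC) = 144.3 Ω
Net reactance X = X_L − X_C = -71.98 Ω
Z = 250.0 − j71.98 Ω
|Z| = √(250.0² + 71.98²) = 260.2 Ω
∠Z = arctan(-71.98/250.0) = -16.06°
I = V/|Z| = 841.8 mA
P = VI cos φ = 219 × 0.8418 × cos(-16.06°) = 177.2 W

177.2 W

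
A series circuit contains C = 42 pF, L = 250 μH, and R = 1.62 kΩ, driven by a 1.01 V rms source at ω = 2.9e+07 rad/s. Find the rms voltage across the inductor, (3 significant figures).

X_L = ωL = 7250 Ω
X_C = 1/(ωC) = 821 Ω
Net reactance X = X_L − X_C = 6430 Ω
Z = 1620 + j6430 Ω
|Z| = √(1620² + 6430²) = 6630 Ω
I = V/|Z| = 152 μA
V_L = I·|Z_L| = 0.000152 × 7250 = 1.10 V

1.10 V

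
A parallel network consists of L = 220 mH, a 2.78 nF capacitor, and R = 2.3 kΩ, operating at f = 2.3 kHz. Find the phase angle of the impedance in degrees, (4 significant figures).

32.25°

ω = 2πf = 14450 rad/s
X_L = ωL = 3179 Ω
X_C = 1/(ωC) = 24890 Ω
Parallel: admittances add. Y = 1/R + 1/(jωL) + jωC
Y = (0.0004348 − j0.0002744) S
|Y| = 0.0005141 S → |Z| = 1/|Y| = 1945 Ω, ∠Z = −∠Y = 32.25°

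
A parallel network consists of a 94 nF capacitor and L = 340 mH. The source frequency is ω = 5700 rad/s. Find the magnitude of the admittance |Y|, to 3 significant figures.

19.8 μS

X_L = ωL = 1940 Ω
X_C = 1/(ωC) = 1870 Ω
Parallel: admittances add. Y = 1/(jωL) + jωC
Y = (0 + j1.98e-05) S
|Y| = 1.98e-05 S → |Z| = 1/|Y| = 50500 Ω, ∠Z = −∠Y = -90.0°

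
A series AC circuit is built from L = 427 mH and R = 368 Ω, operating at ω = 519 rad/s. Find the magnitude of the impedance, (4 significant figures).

X_L = ωL = 221.6 Ω
Z = 368.0 + j221.6 Ω
|Z| = √(368.0² + 221.6²) = 429.6 Ω

429.6 Ω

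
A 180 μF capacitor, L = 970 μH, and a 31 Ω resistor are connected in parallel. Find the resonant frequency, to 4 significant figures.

ω₀ = 1/√(LC) = 1/√(0.00097 × 0.00018) = 2393 rad/s
f₀ = ω₀/(2π) = 380.9 Hz

380.9 Hz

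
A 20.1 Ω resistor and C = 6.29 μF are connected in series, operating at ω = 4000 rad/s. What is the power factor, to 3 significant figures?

0.451

X_C = 1/(ωC) = 39.7 Ω
Z = 20.1 − j39.7 Ω
|Z| = √(20.1² + 39.7²) = 44.5 Ω
∠Z = arctan(-39.7/20.1) = -63.2°
cos φ = cos(-63.2°) = 0.451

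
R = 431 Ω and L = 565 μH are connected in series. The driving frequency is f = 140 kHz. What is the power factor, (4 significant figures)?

ω = 2πf = 879600 rad/s
X_L = ωL = 497.0 Ω
Z = 431.0 + j497.0 Ω
|Z| = √(431.0² + 497.0²) = 657.9 Ω
∠Z = arctan(497.0/431.0) = 49.07°
cos φ = cos(49.07°) = 0.6552

0.6552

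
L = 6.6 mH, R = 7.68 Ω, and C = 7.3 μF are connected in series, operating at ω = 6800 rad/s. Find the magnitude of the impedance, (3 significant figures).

X_L = ωL = 44.9 Ω
X_C = 1/(ωC) = 20.1 Ω
Net reactance X = X_L − X_C = 24.7 Ω
Z = 7.68 + j24.7 Ω
|Z| = √(7.68² + 24.7²) = 25.9 Ω

25.9 Ω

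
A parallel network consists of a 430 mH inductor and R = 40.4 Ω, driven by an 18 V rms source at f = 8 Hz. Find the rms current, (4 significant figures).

944.5 mA

ω = 2πf = 50.27 rad/s
X_L = ωL = 21.61 Ω
Parallel: admittances add. Y = 1/R + 1/(jωL)
Y = (0.02475 − j0.04627) S
|Y| = 0.05247 S → |Z| = 1/|Y| = 19.06 Ω, ∠Z = −∠Y = 61.85°
I = V/|Z| = 18/19.06 = 944.5 mA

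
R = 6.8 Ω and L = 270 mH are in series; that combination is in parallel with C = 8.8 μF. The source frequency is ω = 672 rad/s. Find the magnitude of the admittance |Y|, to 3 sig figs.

X_L = ωL = 181 Ω
X_C = 1/(ωC) = 169 Ω
Branch 1 (R+jX_L): Z₁ = 6.80 + j181 Ω, |Z₁| = 182 Ω
Branch 2 (−jX_C): Z₂ = −j169 Ω
Parallel: Z = Z₁Z₂/(Z₁+Z₂), |Z| = 2180 Ω, ∠Z = -63.3°
|Y| = 1/|Z| = 459 μS

459 μS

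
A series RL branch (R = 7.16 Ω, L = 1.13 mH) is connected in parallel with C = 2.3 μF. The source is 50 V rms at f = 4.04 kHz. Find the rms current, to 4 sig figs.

ω = 2πf = 25380 rad/s
X_L = ωL = 28.68 Ω
X_C = 1/(ωC) = 17.13 Ω
Branch 1 (R+jX_L): Z₁ = 7.160 + j28.68 Ω, |Z₁| = 29.56 Ω
Branch 2 (−jX_C): Z₂ = −j17.13 Ω
Parallel: Z = Z₁Z₂/(Z₁+Z₂), |Z| = 37.25 Ω, ∠Z = -72.23°
I = V/|Z| = 50/37.25 = 1.342 A

1.342 A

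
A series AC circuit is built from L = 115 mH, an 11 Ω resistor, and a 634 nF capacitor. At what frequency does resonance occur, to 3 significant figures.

ω₀ = 1/√(LC) = 1/√(0.115 × 6.34e-07) = 3703 rad/s
f₀ = ω₀/(2π) = 589 Hz

589 Hz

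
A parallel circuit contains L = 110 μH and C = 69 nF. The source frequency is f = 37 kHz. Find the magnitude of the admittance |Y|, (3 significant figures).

23.1 mS

ω = 2πf = 232500 rad/s
X_L = ωL = 25.6 Ω
X_C = 1/(ωC) = 62.3 Ω
Parallel: admittances add. Y = 1/(jωL) + jωC
Y = (0 − j0.0231) S
|Y| = 0.0231 S → |Z| = 1/|Y| = 43.4 Ω, ∠Z = −∠Y = 90.0°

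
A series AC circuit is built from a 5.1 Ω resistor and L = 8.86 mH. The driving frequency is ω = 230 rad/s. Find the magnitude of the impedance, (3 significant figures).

5.49 Ω

X_L = ωL = 2.04 Ω
Z = 5.10 + j2.04 Ω
|Z| = √(5.10² + 2.04²) = 5.49 Ω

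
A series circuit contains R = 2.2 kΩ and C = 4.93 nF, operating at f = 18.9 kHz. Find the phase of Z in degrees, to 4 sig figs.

-37.83°

ω = 2πf = 118800 rad/s
X_C = 1/(ωC) = 1708 Ω
Z = 2200 − j1708 Ω
|Z| = √(2200² + 1708²) = 2785 Ω
∠Z = arctan(-1708/2200) = -37.83°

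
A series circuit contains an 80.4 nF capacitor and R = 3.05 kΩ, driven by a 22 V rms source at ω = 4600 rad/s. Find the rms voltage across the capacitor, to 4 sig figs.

X_C = 1/(ωC) = 2704 Ω
Z = 3050 − j2704 Ω
|Z| = √(3050² + 2704²) = 4076 Ω
I = V/|Z| = 5.398 mA
V_C = I·|Z_C| = 0.005398 × 2704 = 14.59 V

14.59 V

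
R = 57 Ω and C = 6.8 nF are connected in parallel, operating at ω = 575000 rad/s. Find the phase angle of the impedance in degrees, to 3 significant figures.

-12.6°

X_C = 1/(ωC) = 256 Ω
Parallel: admittances add. Y = 1/R + jωC
Y = (0.0175 + j0.00391) S
|Y| = 0.0180 S → |Z| = 1/|Y| = 55.6 Ω, ∠Z = −∠Y = -12.6°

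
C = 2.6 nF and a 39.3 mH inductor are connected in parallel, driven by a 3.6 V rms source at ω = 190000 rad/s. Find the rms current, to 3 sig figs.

1.30 mA

X_L = ωL = 7470 Ω
X_C = 1/(ωC) = 2020 Ω
Parallel: admittances add. Y = 1/(jωL) + jωC
Y = (0 + j0.000360) S
|Y| = 0.000360 S → |Z| = 1/|Y| = 2780 Ω, ∠Z = −∠Y = -90.0°
I = V/|Z| = 3.6/2780 = 1.30 mA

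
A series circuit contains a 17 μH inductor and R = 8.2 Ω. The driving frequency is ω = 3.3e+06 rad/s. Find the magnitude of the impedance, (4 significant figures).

X_L = ωL = 56.10 Ω
Z = 8.200 + j56.10 Ω
|Z| = √(8.200² + 56.10²) = 56.70 Ω

56.70 Ω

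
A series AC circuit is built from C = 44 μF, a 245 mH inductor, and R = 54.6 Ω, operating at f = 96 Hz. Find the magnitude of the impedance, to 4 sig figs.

122.9 Ω

ω = 2πf = 603.2 rad/s
X_L = ωL = 147.8 Ω
X_C = 1/(ωC) = 37.68 Ω
Net reactance X = X_L − X_C = 110.1 Ω
Z = 54.60 + j110.1 Ω
|Z| = √(54.60² + 110.1²) = 122.9 Ω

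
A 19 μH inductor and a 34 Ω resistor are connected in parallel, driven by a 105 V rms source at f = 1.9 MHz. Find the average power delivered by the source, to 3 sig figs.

324 W

ω = 2πf = 1.194e+07 rad/s
X_L = ωL = 227 Ω
Parallel: admittances add. Y = 1/R + 1/(jωL)
Y = (0.0294 − j0.00441) S
|Y| = 0.0297 S → |Z| = 1/|Y| = 33.6 Ω, ∠Z = −∠Y = 8.52°
I = V/|Z| = 3.12 A
P = VI cos φ = 105 × 3.12 × cos(8.52°) = 324 W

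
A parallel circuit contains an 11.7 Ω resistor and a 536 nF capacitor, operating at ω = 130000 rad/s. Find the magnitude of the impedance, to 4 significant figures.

9.068 Ω

X_C = 1/(ωC) = 14.35 Ω
Parallel: admittances add. Y = 1/R + jωC
Y = (0.08547 + j0.06968) S
|Y| = 0.1103 S → |Z| = 1/|Y| = 9.068 Ω, ∠Z = −∠Y = -39.19°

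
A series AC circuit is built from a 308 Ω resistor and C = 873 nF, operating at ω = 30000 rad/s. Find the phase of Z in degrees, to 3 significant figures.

X_C = 1/(ωC) = 38.2 Ω
Z = 308 − j38.2 Ω
|Z| = √(308² + 38.2²) = 310 Ω
∠Z = arctan(-38.2/308) = -7.07°

-7.07°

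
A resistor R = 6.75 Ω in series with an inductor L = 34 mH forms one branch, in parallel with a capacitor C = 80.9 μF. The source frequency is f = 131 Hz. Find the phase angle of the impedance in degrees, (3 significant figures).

-76.1°

ω = 2πf = 823.1 rad/s
X_L = ωL = 28.0 Ω
X_C = 1/(ωC) = 15.0 Ω
Branch 1 (R+jX_L): Z₁ = 6.75 + j28.0 Ω, |Z₁| = 28.8 Ω
Branch 2 (−jX_C): Z₂ = −j15.0 Ω
Parallel: Z = Z₁Z₂/(Z₁+Z₂), |Z| = 29.6 Ω, ∠Z = -76.1°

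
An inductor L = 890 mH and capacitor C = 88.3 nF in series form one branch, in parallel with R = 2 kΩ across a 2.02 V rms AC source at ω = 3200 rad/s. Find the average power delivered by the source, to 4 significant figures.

X_L = ωL = 2848 Ω
X_C = 1/(ωC) = 3539 Ω
Branch 1: Z₁ = R = 2000 Ω
Branch 2 (series LC): Z₂ = j(X_L − X_C) = −j691.1 Ω
Parallel: Z = Z₁Z₂/(Z₁+Z₂), |Z| = 653.2 Ω, ∠Z = -70.94°
I = V/|Z| = 3.093 mA
P = VI cos φ = 2.02 × 0.003093 × cos(-70.94°) = 2.040 mW

2.040 mW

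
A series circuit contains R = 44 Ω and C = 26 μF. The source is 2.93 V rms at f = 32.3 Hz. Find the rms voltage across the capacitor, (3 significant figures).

ω = 2πf = 202.9 rad/s
X_C = 1/(ωC) = 190 Ω
Z = 44.0 − j190 Ω
|Z| = √(44.0² + 190²) = 195 Ω
I = V/|Z| = 15.1 mA
V_C = I·|Z_C| = 0.0151 × 190 = 2.85 V

2.85 V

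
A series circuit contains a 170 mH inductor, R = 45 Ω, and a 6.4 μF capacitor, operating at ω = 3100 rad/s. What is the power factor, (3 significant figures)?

X_L = ωL = 527 Ω
X_C = 1/(ωC) = 50.4 Ω
Net reactance X = X_L − X_C = 477 Ω
Z = 45.0 + j477 Ω
|Z| = √(45.0² + 477²) = 479 Ω
∠Z = arctan(477/45.0) = 84.6°
cos φ = cos(84.6°) = 0.0940

0.0940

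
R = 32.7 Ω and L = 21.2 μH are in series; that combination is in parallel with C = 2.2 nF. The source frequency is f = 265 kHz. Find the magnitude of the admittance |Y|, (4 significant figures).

18.27 mS

ω = 2πf = 1.665e+06 rad/s
X_L = ωL = 35.30 Ω
X_C = 1/(ωC) = 273.0 Ω
Branch 1 (R+jX_L): Z₁ = 32.70 + j35.30 Ω, |Z₁| = 48.12 Ω
Branch 2 (−jX_C): Z₂ = −j273.0 Ω
Parallel: Z = Z₁Z₂/(Z₁+Z₂), |Z| = 54.75 Ω, ∠Z = 39.36°
|Y| = 1/|Z| = 18.27 mS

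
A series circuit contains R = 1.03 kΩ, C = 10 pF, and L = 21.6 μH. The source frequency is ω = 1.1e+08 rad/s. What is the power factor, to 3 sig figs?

X_L = ωL = 2380 Ω
X_C = 1/(ωC) = 909 Ω
Net reactance X = X_L − X_C = 1470 Ω
Z = 1030 + j1470 Ω
|Z| = √(1030² + 1470²) = 1790 Ω
∠Z = arctan(1470/1030) = 54.9°
cos φ = cos(54.9°) = 0.575

0.575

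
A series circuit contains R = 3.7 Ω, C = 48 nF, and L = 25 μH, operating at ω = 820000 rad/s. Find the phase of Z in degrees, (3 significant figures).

X_L = ωL = 20.5 Ω
X_C = 1/(ωC) = 25.4 Ω
Net reactance X = X_L − X_C = -4.91 Ω
Z = 3.70 − j4.91 Ω
|Z| = √(3.70² + 4.91²) = 6.15 Ω
∠Z = arctan(-4.91/3.70) = -53.0°

-53.0°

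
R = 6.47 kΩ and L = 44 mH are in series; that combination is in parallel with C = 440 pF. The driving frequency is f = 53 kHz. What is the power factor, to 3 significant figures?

0.271

ω = 2πf = 333000 rad/s
X_L = ωL = 14700 Ω
X_C = 1/(ωC) = 6820 Ω
Branch 1 (R+jX_L): Z₁ = 6470 + j14700 Ω, |Z₁| = 16000 Ω
Branch 2 (−jX_C): Z₂ = −j6820 Ω
Parallel: Z = Z₁Z₂/(Z₁+Z₂), |Z| = 10800 Ω, ∠Z = -74.2°
cos φ = cos(-74.2°) = 0.271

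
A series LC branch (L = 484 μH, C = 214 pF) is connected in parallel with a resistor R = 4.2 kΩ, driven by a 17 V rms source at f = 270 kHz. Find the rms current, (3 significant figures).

9.68 mA

ω = 2πf = 1.696e+06 rad/s
X_L = ωL = 821 Ω
X_C = 1/(ωC) = 2750 Ω
Branch 1: Z₁ = R = 4200 Ω
Branch 2 (series LC): Z₂ = j(X_L − X_C) = −j1930 Ω
Parallel: Z = Z₁Z₂/(Z₁+Z₂), |Z| = 1760 Ω, ∠Z = -65.3°
I = V/|Z| = 17/1760 = 9.68 mA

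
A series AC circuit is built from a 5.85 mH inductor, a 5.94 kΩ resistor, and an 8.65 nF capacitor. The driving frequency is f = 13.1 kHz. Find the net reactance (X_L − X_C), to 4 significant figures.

ω = 2πf = 82310 rad/s
X_L = ωL = 481.5 Ω
X_C = 1/(ωC) = 1405 Ω
X = 481.5 − 1405 = -923.0 Ω

-923.0 Ω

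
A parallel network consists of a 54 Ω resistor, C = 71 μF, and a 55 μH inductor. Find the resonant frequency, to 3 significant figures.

2.55 kHz

ω₀ = 1/√(LC) = 1/√(5.5e-05 × 7.1e-05) = 16000 rad/s
f₀ = ω₀/(2π) = 2.55 kHz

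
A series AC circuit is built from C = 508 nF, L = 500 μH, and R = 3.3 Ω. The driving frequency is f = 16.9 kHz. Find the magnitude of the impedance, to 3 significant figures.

ω = 2πf = 106200 rad/s
X_L = ωL = 53.1 Ω
X_C = 1/(ωC) = 18.5 Ω
Net reactance X = X_L − X_C = 34.6 Ω
Z = 3.30 + j34.6 Ω
|Z| = √(3.30² + 34.6²) = 34.7 Ω

34.7 Ω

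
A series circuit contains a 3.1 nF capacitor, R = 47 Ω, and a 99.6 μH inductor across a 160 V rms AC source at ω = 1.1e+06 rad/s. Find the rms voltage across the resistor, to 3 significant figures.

X_L = ωL = 110 Ω
X_C = 1/(ωC) = 293 Ω
Net reactance X = X_L − X_C = -184 Ω
Z = 47.0 − j184 Ω
|Z| = √(47.0² + 184²) = 190 Ω
I = V/|Z| = 844 mA
V_R = I·|Z_R| = 0.844 × 47.0 = 39.7 V

39.7 V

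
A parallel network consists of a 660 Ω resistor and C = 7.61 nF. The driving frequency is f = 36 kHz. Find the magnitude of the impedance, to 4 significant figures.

436.1 Ω

ω = 2πf = 226200 rad/s
X_C = 1/(ωC) = 580.9 Ω
Parallel: admittances add. Y = 1/R + jωC
Y = (0.001515 + j0.001721) S
|Y| = 0.002293 S → |Z| = 1/|Y| = 436.1 Ω, ∠Z = −∠Y = -48.65°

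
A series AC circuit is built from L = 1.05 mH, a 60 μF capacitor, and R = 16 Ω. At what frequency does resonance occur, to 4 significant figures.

634.1 Hz

ω₀ = 1/√(LC) = 1/√(0.00105 × 6e-05) = 3984 rad/s
f₀ = ω₀/(2π) = 634.1 Hz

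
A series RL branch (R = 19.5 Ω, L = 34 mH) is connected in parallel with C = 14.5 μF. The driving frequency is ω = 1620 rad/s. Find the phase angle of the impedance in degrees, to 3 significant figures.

X_L = ωL = 55.1 Ω
X_C = 1/(ωC) = 42.6 Ω
Branch 1 (R+jX_L): Z₁ = 19.5 + j55.1 Ω, |Z₁| = 58.4 Ω
Branch 2 (−jX_C): Z₂ = −j42.6 Ω
Parallel: Z = Z₁Z₂/(Z₁+Z₂), |Z| = 107 Ω, ∠Z = -52.2°

-52.2°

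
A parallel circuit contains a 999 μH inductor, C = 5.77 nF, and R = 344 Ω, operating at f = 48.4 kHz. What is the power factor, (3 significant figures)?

ω = 2πf = 304100 rad/s
X_L = ωL = 304 Ω
X_C = 1/(ωC) = 570 Ω
Parallel: admittances add. Y = 1/R + 1/(jωL) + jωC
Y = (0.00291 − j0.00154) S
|Y| = 0.00329 S → |Z| = 1/|Y| = 304 Ω, ∠Z = −∠Y = 27.9°
cos φ = cos(27.9°) = 0.884

0.884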